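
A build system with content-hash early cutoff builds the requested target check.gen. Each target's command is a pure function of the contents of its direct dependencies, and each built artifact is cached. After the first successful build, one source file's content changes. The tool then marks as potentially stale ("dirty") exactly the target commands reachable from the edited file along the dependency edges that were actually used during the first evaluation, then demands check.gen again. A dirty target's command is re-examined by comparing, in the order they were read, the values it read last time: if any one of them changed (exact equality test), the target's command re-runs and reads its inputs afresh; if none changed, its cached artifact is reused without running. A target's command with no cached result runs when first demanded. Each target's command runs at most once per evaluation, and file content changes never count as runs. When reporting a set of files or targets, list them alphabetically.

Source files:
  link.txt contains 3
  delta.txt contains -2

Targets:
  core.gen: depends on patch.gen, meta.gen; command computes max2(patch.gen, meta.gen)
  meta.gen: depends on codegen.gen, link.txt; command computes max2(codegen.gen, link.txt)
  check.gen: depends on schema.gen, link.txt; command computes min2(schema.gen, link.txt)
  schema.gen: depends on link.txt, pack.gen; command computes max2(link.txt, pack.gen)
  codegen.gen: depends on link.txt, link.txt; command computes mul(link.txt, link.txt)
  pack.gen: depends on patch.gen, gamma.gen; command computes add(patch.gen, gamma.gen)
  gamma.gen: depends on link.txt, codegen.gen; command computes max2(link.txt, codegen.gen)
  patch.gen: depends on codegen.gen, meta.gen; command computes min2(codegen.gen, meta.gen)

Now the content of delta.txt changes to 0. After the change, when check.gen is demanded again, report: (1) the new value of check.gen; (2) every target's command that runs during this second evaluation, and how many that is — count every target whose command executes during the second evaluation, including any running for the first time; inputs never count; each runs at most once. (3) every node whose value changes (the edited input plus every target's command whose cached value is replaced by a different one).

First evaluation (everything demanded from the output):
  codegen.gen = mul(3, 3) = 9
  gamma.gen = max2(3, 9) = 9
  meta.gen = max2(9, 3) = 9
  patch.gen = min2(9, 9) = 9
  pack.gen = add(9, 9) = 18
  schema.gen = max2(3, 18) = 18
  check.gen = min2(18, 3) = 3

Propagation after the edit:
  delta.txt feeds no computation that the output demands — nothing is marked dirty and nothing runs.

Key observation: delta.txt is never demanded by the output, so the edit triggers no recomputation at all.

New value of check.gen: 3.
Target commands that run: none — 0 in total.
Values that change: delta.txt.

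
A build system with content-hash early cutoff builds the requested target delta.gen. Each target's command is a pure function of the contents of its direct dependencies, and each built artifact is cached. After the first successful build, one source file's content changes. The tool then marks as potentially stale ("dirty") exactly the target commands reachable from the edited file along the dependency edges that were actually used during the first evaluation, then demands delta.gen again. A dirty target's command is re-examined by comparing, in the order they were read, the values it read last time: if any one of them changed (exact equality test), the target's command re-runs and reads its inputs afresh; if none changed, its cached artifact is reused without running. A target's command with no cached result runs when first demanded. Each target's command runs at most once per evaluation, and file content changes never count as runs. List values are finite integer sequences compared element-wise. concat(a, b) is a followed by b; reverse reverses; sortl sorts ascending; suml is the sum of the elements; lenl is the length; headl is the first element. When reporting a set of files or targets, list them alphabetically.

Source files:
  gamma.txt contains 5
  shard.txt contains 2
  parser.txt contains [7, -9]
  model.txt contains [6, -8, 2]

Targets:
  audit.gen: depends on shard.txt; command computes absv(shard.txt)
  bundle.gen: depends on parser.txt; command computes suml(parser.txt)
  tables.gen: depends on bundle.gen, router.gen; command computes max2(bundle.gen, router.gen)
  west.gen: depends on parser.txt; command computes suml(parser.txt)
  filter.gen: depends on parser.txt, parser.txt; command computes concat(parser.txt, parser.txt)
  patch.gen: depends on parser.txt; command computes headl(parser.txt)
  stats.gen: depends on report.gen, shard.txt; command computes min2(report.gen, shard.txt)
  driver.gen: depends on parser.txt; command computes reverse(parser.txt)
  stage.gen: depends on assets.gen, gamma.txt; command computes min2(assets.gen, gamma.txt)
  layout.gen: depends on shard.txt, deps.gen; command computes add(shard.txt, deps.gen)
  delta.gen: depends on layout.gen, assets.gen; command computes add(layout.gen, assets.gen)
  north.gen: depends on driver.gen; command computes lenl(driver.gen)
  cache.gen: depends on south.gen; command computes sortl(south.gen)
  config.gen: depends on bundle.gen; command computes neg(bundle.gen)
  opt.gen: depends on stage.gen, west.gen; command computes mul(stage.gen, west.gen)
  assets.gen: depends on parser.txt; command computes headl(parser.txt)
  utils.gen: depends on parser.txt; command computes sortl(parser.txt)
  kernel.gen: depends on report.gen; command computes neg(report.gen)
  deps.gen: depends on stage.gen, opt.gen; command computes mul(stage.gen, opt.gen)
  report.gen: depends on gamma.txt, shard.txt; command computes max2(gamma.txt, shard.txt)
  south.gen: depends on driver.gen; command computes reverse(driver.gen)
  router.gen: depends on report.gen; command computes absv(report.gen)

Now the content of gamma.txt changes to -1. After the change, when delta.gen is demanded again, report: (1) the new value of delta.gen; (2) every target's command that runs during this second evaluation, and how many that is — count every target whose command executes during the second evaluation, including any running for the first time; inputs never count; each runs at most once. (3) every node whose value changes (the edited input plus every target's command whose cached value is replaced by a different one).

New value of delta.gen: 7.
Target commands that run: delta.gen, deps.gen, layout.gen, opt.gen, stage.gen — 5 in total.
Values that change: delta.gen, deps.gen, gamma.txt, layout.gen, opt.gen, stage.gen.

First evaluation (everything demanded from the output):
  assets.gen = headl([7, -9]) = 7
  stage.gen = min2(7, 5) = 5
  west.gen = suml([7, -9]) = -2
  opt.gen = mul(5, -2) = -10
  deps.gen = mul(5, -10) = -50
  layout.gen = add(2, -50) = -48
  delta.gen = add(-48, 7) = -41

Propagation after the edit:
  stage.gen: runs — gamma.txt 5->-1; result -1.
  opt.gen: runs — stage.gen 5->-1; result 2.
  deps.gen: runs — stage.gen 5->-1; opt.gen -10->2; result -2.
  layout.gen: runs — deps.gen -50->-2; result 0.
  delta.gen: runs — layout.gen -48->0; result 7.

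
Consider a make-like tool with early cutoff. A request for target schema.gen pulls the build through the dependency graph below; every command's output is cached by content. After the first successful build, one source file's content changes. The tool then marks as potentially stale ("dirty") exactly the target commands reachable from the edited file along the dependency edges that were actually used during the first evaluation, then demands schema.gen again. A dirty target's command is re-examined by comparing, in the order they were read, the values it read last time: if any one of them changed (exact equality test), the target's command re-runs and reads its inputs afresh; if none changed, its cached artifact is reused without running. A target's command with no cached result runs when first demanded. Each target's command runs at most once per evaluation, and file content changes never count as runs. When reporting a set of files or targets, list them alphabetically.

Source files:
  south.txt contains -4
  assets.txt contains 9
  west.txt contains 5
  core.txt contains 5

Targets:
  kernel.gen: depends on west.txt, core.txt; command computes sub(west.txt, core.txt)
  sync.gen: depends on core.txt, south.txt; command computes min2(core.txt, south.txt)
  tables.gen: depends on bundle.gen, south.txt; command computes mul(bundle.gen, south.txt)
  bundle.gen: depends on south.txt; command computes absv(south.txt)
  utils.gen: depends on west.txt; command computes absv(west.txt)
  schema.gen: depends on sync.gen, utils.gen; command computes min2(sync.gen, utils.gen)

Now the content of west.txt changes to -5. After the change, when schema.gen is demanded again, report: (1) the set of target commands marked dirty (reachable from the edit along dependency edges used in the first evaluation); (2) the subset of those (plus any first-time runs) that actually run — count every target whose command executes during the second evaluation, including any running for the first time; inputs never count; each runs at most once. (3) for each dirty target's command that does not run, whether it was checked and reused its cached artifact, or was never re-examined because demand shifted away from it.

First demand of the output computes:
  sync.gen = min2(5, -4) = -4
  utils.gen = absv(5) = 5
  schema.gen = min2(-4, 5) = -4

After the edit, cleaning proceeds:
  utils.gen: a read changed (west.txt 5->-5) — executes, giving 5 — identical to its old value.
  schema.gen: dirty, but its reads are unchanged (sync.gen unchanged, utils.gen unchanged); cached -4 stands.

Note the absorption at utils.gen: it re-runs yet its value is the same, leaving the output's value untouched.

The edit dirties: schema.gen, utils.gen.
1 target commands run: utils.gen.
Cache hits after checking: schema.gen.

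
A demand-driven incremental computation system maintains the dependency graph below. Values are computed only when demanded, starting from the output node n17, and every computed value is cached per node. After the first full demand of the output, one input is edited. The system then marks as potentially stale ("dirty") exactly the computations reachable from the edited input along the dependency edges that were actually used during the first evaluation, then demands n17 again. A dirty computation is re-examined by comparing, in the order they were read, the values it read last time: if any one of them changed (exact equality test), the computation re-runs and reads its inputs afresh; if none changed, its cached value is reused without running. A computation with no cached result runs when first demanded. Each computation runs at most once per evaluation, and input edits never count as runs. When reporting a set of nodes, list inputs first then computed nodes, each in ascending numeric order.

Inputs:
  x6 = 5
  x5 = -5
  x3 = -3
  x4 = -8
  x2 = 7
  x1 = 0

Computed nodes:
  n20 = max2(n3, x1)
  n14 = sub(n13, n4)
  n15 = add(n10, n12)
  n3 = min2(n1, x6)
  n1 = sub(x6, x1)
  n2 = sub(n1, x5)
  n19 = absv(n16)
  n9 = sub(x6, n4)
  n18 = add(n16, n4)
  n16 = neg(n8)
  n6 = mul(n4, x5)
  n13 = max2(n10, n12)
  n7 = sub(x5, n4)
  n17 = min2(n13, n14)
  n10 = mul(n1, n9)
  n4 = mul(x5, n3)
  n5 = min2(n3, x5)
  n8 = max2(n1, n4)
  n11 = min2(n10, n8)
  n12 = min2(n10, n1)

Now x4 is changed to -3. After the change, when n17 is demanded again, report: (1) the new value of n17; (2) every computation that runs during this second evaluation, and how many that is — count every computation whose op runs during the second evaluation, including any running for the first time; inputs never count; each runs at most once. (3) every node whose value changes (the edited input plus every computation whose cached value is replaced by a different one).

First evaluation (everything demanded from the output):
  n1 = sub(5, 0) = 5
  n3 = min2(5, 5) = 5
  n4 = mul(-5, 5) = -25
  n9 = sub(5, -25) = 30
  n10 = mul(5, 30) = 150
  n12 = min2(150, 5) = 5
  n13 = max2(150, 5) = 150
  n14 = sub(150, -25) = 175
  n17 = min2(150, 175) = 150

Propagation after the edit:
  x4 feeds no computation that the output demands — nothing is marked dirty and nothing runs.

Key observation: x4 is never demanded by the output, so the edit triggers no recomputation at all.

New value of n17: 150.
Computations that run: none — 0 in total.
Values that change: x4.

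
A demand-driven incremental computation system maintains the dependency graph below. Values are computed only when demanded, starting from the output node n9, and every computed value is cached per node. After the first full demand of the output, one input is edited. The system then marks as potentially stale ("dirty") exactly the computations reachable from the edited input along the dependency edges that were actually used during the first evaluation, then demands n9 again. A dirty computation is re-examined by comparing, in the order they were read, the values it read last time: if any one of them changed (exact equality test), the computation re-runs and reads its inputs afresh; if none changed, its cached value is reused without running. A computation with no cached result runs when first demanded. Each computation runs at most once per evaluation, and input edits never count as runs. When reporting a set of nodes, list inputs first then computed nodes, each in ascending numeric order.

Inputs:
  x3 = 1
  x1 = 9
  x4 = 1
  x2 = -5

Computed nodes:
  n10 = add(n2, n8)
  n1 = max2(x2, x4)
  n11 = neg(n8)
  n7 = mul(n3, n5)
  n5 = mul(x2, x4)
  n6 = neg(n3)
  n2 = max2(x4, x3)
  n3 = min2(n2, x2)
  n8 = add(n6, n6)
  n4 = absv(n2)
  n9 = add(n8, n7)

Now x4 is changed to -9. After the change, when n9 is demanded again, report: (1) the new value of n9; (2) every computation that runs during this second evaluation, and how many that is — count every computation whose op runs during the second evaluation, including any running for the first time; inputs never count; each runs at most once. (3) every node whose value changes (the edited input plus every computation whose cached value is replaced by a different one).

First evaluation (everything demanded from the output):
  n2 = max2(1, 1) = 1
  n3 = min2(1, -5) = -5
  n5 = mul(-5, 1) = -5
  n6 = neg(-5) = 5
  n7 = mul(-5, -5) = 25
  n8 = add(5, 5) = 10
  n9 = add(10, 25) = 35

Propagation after the edit:
  n2: runs — x4 1->-9; result 1 (same value as before).
  n3: checked — values it read are unchanged (n2 unchanged, x2 unchanged); reused cached -5 without running.
  n5: runs — x4 1->-9; result 45.
  n6: checked — values it read are unchanged (n3 unchanged); reused cached 5 without running.
  n7: runs — n5 -5->45; result -225.
  n8: checked — values it read are unchanged (n6 unchanged, n6 unchanged); reused cached 10 without running.
  n9: runs — n7 25->-225; result -215.

Key observation: the cutoff stops propagation at n3 — its inputs' values are unchanged, so it reuses its cache.

New value of n9: -215.
Computations that run: n2, n5, n7, n9 — 4 in total.
Values that change: x4, n5, n7, n9.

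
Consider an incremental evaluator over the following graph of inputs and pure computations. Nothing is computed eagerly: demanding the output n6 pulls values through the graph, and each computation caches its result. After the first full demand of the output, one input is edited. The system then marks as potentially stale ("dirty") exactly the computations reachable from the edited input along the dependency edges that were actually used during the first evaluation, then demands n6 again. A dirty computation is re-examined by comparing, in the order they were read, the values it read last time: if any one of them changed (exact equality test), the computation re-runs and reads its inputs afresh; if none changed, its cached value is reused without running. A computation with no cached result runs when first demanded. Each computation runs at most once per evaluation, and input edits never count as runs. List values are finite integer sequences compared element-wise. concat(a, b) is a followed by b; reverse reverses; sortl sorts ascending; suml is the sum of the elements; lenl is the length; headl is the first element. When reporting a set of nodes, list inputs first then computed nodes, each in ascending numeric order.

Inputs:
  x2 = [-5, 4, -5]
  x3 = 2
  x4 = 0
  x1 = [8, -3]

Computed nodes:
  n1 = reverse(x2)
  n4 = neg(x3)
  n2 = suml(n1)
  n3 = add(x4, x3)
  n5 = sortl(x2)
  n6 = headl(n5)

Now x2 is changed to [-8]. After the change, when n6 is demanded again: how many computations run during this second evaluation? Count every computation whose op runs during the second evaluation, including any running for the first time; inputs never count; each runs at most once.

Run set: n5, n6 (2 run).

Initial pass — values computed on the first demand:
  n5 = sortl([-5, 4, -5]) = [-5, -5, 4]
  n6 = headl([-5, -5, 4]) = -5

Second demand — change propagation:
  n5: re-runs because x2 [-5, 4, -5]->[-8]; new result [-8].
  n6: re-runs because n5 [-5, -5, 4]->[-8]; new result -8.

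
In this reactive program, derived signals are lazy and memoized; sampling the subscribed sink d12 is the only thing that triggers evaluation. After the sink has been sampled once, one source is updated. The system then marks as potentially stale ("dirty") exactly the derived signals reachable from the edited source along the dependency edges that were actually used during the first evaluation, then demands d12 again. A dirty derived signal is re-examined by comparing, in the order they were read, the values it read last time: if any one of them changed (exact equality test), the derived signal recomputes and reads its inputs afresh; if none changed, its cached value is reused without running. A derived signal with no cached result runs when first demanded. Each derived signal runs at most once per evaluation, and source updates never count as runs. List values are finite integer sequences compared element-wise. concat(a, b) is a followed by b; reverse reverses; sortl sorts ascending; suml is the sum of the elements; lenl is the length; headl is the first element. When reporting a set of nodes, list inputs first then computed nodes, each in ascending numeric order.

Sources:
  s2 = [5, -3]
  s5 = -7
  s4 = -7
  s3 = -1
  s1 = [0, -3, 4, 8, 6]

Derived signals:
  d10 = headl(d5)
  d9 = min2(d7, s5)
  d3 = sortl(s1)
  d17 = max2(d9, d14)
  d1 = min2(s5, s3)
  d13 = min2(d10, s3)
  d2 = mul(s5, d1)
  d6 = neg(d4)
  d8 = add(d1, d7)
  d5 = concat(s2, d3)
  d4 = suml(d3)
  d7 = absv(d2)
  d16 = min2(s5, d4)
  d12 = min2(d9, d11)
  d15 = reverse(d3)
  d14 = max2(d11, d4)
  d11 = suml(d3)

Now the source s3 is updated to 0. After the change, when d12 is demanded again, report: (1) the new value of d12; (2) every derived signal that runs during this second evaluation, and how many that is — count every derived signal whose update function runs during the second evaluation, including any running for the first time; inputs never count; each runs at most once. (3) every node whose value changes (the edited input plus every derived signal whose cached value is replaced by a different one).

Demanding d12 again yields -7.
1 derived signals run: d1.
The nodes whose values change: s3.
Note the absorption at d1: it re-runs yet its value is the same, leaving the output's value untouched.

First demand of the output computes:
  d1 = min2(-7, -1) = -7
  d2 = mul(-7, -7) = 49
  d3 = sortl([0, -3, 4, 8, 6]) = [-3, 0, 4, 6, 8]
  d7 = absv(49) = 49
  d9 = min2(49, -7) = -7
  d11 = suml([-3, 0, 4, 6, 8]) = 15
  d12 = min2(-7, 15) = -7

After the edit, cleaning proceeds:
  d1: a read changed (s3 -1->0) — executes, giving -7 — identical to its old value.
  d2: dirty, but its reads are unchanged (s5 unchanged, d1 unchanged); cached 49 stands.
  d7: dirty, but its reads are unchanged (d2 unchanged); cached 49 stands.
  d9: dirty, but its reads are unchanged (d7 unchanged, s5 unchanged); cached -7 stands.
  d12: dirty, but its reads are unchanged (d9 unchanged, d11 unchanged); cached -7 stands.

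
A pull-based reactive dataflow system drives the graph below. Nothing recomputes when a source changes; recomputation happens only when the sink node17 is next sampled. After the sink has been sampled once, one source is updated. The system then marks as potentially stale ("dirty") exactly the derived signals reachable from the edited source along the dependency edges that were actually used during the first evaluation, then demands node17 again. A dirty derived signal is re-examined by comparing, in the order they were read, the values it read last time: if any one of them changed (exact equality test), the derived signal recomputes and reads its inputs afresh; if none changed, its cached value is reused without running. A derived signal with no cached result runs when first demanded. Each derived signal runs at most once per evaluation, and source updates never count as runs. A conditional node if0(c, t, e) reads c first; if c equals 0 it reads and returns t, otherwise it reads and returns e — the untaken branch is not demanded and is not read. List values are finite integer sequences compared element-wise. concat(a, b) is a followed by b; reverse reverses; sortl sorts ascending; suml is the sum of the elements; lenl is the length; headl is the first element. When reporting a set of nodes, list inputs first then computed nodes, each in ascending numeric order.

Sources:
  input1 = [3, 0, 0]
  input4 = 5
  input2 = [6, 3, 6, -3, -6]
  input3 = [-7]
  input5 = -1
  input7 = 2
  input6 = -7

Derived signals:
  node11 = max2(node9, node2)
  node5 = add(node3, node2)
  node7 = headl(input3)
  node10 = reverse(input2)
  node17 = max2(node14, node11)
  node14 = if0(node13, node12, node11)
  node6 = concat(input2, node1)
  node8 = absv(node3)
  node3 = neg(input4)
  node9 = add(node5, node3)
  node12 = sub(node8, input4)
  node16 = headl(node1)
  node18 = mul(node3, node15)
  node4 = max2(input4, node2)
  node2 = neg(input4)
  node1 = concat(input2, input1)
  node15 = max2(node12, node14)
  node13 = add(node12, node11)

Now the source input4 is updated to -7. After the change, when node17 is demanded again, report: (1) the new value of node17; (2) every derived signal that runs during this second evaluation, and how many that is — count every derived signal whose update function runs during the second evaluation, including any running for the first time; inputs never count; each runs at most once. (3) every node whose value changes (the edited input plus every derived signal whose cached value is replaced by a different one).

First evaluation (everything demanded from the output):
  node2 = neg(5) = -5
  node3 = neg(5) = -5
  node5 = add(-5, -5) = -10
  node8 = absv(-5) = 5
  node9 = add(-10, -5) = -15
  node11 = max2(-15, -5) = -5
  node12 = sub(5, 5) = 0
  node13 = add(0, -5) = -5
  node14 = if0(node13=-5 -> else branch node11) = -5
  node17 = max2(-5, -5) = -5

Propagation after the edit:
  node2: runs — input4 5->-7; result 7.
  node3: runs — input4 5->-7; result 7.
  node5: runs — node3 -5->7; node2 -5->7; result 14.
  node8: runs — node3 -5->7; result 7.
  node9: runs — node5 -10->14; node3 -5->7; result 21.
  node11: runs — node9 -15->21; node2 -5->7; result 21.
  node12: runs — node8 5->7; input4 5->-7; result 14.
  node13: runs — node12 0->14; node11 -5->21; result 35.
  node14: runs — node13 -5->35; node11 -5->21; result 21.
  node17: runs — node14 -5->21; node11 -5->21; result 21.

New value of node17: 21.
Derived signals that run: node2, node3, node5, node8, node9, node11, node12, node13, node14, node17 — 10 in total.
Values that change: input4, node2, node3, node5, node8, node9, node11, node12, node13, node14, node17.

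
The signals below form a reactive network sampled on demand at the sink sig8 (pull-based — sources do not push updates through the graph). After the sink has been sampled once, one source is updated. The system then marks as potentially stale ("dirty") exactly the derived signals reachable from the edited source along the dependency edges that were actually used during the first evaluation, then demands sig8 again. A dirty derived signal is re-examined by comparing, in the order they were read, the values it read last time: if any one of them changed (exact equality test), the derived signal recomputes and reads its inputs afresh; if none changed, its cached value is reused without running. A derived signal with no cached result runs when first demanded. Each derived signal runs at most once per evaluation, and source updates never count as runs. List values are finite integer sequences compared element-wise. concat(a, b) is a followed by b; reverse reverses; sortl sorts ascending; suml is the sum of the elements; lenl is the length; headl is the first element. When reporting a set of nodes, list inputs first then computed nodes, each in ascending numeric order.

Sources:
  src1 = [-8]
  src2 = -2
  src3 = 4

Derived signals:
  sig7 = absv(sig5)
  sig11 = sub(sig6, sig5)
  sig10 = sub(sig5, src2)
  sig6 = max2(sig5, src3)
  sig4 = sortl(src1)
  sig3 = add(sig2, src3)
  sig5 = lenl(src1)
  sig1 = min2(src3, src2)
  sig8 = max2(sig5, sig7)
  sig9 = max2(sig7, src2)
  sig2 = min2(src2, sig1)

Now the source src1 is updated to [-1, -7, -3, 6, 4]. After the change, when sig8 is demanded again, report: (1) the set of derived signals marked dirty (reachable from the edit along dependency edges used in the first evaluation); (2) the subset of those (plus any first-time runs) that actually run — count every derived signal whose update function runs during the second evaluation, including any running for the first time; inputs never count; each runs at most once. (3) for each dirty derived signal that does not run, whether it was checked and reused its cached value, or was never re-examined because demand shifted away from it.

Dirty set: sig5, sig7, sig8.
Run set: sig5, sig7, sig8 (3 run).
All dirty derived signals ended up running.

Initial pass — values computed on the first demand:
  sig5 = lenl([-8]) = 1
  sig7 = absv(1) = 1
  sig8 = max2(1, 1) = 1

Second demand — change propagation:
  sig5: re-runs because src1 [-8]->[-1, -7, -3, 6, 4]; new result 5.
  sig7: re-runs because sig5 1->5; new result 5.
  sig8: re-runs because sig5 1->5; sig7 1->5; new result 5.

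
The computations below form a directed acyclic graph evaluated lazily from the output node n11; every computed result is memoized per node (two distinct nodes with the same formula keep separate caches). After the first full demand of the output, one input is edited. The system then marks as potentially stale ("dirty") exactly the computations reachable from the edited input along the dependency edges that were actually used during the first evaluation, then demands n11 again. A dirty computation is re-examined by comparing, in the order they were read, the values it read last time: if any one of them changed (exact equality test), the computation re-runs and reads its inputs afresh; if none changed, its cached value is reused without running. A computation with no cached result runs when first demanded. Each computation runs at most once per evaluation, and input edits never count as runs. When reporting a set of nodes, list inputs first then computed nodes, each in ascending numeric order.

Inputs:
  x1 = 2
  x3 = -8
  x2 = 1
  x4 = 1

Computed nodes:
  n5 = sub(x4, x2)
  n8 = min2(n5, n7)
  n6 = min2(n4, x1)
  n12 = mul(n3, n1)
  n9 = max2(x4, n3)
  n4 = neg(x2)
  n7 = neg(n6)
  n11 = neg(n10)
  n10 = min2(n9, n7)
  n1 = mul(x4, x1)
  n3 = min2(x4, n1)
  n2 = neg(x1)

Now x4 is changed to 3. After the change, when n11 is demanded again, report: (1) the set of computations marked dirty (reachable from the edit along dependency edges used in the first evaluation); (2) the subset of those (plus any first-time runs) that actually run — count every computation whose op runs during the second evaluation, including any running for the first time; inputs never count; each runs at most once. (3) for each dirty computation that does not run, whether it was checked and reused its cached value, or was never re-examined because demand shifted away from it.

First demand of the output computes:
  n1 = mul(1, 2) = 2
  n3 = min2(1, 2) = 1
  n4 = neg(1) = -1
  n6 = min2(-1, 2) = -1
  n7 = neg(-1) = 1
  n9 = max2(1, 1) = 1
  n10 = min2(1, 1) = 1
  n11 = neg(1) = -1

After the edit, cleaning proceeds:
  n1: a read changed (x4 1->3) — executes, giving 6.
  n3: a read changed (x4 1->3; n1 2->6) — executes, giving 3.
  n9: a read changed (x4 1->3; n3 1->3) — executes, giving 3.
  n10: a read changed (n9 1->3) — executes, giving 1 — identical to its old value.
  n11: dirty, but its reads are unchanged (n10 unchanged); cached -1 stands.

Note the absorption at n10: it re-runs yet its value is the same, leaving the output's value untouched.

The edit dirties: n1, n3, n9, n10, n11.
4 computations run: n1, n3, n9, n10.
Cache hits after checking: n11.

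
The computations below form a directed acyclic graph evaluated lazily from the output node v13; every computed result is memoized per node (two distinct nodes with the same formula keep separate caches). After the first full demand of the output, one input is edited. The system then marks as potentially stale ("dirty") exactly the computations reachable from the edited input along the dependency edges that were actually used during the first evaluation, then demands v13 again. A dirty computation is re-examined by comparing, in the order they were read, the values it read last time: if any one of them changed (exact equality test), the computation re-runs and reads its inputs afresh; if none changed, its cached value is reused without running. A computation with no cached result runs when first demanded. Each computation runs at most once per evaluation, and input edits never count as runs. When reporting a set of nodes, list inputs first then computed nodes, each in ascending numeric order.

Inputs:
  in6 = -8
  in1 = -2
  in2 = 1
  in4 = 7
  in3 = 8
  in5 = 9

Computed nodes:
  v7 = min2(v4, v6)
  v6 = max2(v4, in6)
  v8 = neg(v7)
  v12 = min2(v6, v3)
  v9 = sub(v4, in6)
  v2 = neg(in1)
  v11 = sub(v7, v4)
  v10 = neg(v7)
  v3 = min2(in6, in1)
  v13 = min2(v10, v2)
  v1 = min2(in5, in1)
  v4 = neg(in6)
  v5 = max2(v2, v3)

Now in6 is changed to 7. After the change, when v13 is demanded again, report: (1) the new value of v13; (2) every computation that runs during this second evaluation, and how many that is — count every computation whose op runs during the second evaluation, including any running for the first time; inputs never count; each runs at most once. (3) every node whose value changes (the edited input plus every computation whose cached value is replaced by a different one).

Demanding v13 again yields 2.
5 computations run: v4, v6, v7, v10, v13.
The nodes whose values change: in6, v4, v6, v7, v10, v13.

First demand of the output computes:
  v2 = neg(-2) = 2
  v4 = neg(-8) = 8
  v6 = max2(8, -8) = 8
  v7 = min2(8, 8) = 8
  v10 = neg(8) = -8
  v13 = min2(-8, 2) = -8

After the edit, cleaning proceeds:
  v4: a read changed (in6 -8->7) — executes, giving -7.
  v6: a read changed (v4 8->-7; in6 -8->7) — executes, giving 7.
  v7: a read changed (v4 8->-7; v6 8->7) — executes, giving -7.
  v10: a read changed (v7 8->-7) — executes, giving 7.
  v13: a read changed (v10 -8->7) — executes, giving 2.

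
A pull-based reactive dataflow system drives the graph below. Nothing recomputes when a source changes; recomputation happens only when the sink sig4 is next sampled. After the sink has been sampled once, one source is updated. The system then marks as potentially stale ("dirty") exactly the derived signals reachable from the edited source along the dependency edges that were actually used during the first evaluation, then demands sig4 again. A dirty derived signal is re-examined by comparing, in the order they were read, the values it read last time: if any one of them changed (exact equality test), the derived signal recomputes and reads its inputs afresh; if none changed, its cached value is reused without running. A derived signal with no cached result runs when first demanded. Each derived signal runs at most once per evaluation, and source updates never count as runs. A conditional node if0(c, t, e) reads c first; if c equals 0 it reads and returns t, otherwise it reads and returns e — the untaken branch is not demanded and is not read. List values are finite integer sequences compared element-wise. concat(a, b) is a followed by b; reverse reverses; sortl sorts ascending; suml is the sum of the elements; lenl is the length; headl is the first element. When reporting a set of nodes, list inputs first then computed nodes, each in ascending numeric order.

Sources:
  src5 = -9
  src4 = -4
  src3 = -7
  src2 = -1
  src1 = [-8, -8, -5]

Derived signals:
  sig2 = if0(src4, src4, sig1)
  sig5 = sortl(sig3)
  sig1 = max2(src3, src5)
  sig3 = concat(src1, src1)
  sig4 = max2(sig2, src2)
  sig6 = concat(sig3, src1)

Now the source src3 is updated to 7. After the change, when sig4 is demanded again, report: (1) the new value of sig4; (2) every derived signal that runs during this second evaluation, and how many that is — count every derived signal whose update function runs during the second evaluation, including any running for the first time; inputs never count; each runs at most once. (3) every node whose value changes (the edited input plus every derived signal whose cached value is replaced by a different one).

New value of sig4: 7.
Derived signals that run: sig1, sig2, sig4 — 3 in total.
Values that change: src3, sig1, sig2, sig4.

First evaluation (everything demanded from the output):
  sig1 = max2(-7, -9) = -7
  sig2 = if0(src4=-4 -> else branch sig1) = -7
  sig4 = max2(-7, -1) = -1

Propagation after the edit:
  sig1: runs — src3 -7->7; result 7.
  sig2: runs — sig1 -7->7; result 7.
  sig4: runs — sig2 -7->7; result 7.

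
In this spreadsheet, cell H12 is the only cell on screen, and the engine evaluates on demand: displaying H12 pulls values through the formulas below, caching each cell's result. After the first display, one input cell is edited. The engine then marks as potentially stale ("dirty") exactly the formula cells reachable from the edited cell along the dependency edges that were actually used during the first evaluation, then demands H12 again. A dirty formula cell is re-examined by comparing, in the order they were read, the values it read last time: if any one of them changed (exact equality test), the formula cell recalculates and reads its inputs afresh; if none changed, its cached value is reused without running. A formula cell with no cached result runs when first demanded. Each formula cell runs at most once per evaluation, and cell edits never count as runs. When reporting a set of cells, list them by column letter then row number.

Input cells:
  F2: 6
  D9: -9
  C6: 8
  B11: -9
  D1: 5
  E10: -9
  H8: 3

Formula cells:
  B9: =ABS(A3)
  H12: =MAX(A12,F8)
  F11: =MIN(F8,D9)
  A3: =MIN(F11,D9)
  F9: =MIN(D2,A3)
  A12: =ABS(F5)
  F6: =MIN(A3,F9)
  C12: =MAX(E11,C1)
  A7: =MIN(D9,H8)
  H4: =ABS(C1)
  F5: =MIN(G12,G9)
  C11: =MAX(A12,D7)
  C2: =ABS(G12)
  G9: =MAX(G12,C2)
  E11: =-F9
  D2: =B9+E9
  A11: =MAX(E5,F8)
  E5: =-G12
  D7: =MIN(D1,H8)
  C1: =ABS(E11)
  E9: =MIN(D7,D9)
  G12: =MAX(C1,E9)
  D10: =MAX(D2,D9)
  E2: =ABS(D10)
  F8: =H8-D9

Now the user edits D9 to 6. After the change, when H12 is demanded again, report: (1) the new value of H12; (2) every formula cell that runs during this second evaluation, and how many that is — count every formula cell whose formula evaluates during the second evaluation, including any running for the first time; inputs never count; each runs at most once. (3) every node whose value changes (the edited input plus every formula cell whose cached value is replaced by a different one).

H12 now evaluates to 3.
Run set: A3, A12, B9, C1, C2, D2, E9, E11, F5, F8, F9, F11, G9, G12, H12 (15 run).
Changed values: A3, A12, B9, C1, C2, D2, D9, E9, E11, F5, F8, F9, F11, G9, G12, H12.

Initial pass — values computed on the first demand:
  D7 = MIN(5, 3) = 3
  E9 = MIN(3, -9) = -9
  F8 = 3 - -9 = 12
  F11 = MIN(12, -9) = -9
  A3 = MIN(-9, -9) = -9
  B9 = ABS(-9) = 9
  D2 = 9 + -9 = 0
  F9 = MIN(0, -9) = -9
  E11 = -(-9) = 9
  C1 = ABS(9) = 9
  G12 = MAX(9, -9) = 9
  C2 = ABS(9) = 9
  G9 = MAX(9, 9) = 9
  F5 = MIN(9, 9) = 9
  A12 = ABS(9) = 9
  H12 = MAX(9, 12) = 12

Second demand — change propagation:
  E9: re-runs because D9 -9->6; new result 3.
  F8: re-runs because D9 -9->6; new result -3.
  F11: re-runs because F8 12->-3; D9 -9->6; new result -3.
  A3: re-runs because F11 -9->-3; D9 -9->6; new result -3.
  B9: re-runs because A3 -9->-3; new result 3.
  D2: re-runs because B9 9->3; E9 -9->3; new result 6.
  F9: re-runs because D2 0->6; A3 -9->-3; new result -3.
  E11: re-runs because F9 -9->-3; new result 3.
  C1: re-runs because E11 9->3; new result 3.
  G12: re-runs because C1 9->3; E9 -9->3; new result 3.
  C2: re-runs because G12 9->3; new result 3.
  G9: re-runs because G12 9->3; C2 9->3; new result 3.
  F5: re-runs because G12 9->3; G9 9->3; new result 3.
  A12: re-runs because F5 9->3; new result 3.
  H12: re-runs because A12 9->3; F8 12->-3; new result 3.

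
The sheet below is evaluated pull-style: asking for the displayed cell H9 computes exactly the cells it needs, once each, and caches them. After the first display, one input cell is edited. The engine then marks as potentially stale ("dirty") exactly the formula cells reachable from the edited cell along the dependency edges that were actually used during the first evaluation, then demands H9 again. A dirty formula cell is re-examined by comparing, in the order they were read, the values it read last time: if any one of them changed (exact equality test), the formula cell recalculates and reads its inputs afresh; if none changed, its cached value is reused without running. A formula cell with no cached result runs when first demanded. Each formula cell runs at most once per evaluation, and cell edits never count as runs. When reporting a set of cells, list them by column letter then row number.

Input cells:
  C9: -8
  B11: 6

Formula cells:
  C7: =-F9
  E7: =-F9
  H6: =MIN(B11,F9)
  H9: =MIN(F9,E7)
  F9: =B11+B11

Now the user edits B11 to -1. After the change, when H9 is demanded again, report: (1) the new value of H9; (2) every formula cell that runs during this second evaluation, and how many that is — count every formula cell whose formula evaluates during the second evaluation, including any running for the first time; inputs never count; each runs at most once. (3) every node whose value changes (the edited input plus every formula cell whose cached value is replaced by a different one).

Demanding H9 again yields -2.
3 formula cells run: E7, F9, H9.
The nodes whose values change: B11, E7, F9, H9.

First demand of the output computes:
  F9 = 6 + 6 = 12
  E7 = -(12) = -12
  H9 = MIN(12, -12) = -12

After the edit, cleaning proceeds:
  F9: a read changed (B11 6->-1; B11 6->-1) — executes, giving -2.
  E7: a read changed (F9 12->-2) — executes, giving 2.
  H9: a read changed (F9 12->-2; E7 -12->2) — executes, giving -2.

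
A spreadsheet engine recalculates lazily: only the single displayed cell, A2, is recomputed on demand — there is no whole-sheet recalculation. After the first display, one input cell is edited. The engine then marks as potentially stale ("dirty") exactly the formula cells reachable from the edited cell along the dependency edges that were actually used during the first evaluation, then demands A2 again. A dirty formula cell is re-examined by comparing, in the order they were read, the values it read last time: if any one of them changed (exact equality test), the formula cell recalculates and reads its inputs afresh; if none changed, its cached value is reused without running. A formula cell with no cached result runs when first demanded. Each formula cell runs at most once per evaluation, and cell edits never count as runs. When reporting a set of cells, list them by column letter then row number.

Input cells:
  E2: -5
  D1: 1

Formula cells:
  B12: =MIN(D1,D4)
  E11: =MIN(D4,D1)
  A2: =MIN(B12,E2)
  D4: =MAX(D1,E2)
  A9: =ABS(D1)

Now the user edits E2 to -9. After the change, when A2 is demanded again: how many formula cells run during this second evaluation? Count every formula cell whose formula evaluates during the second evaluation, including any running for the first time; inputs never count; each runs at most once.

Formula cells that run: A2, D4 — 2 in total.
Key observation: the cutoff stops propagation at B12 — its inputs' values are unchanged, so it reuses its cache.

First evaluation (everything demanded from the output):
  D4 = MAX(1, -5) = 1
  B12 = MIN(1, 1) = 1
  A2 = MIN(1, -5) = -5

Propagation after the edit:
  D4: runs — E2 -5->-9; result 1 (same value as before).
  B12: checked — values it read are unchanged (D1 unchanged, D4 unchanged); reused cached 1 without running.
  A2: runs — E2 -5->-9; result -9.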